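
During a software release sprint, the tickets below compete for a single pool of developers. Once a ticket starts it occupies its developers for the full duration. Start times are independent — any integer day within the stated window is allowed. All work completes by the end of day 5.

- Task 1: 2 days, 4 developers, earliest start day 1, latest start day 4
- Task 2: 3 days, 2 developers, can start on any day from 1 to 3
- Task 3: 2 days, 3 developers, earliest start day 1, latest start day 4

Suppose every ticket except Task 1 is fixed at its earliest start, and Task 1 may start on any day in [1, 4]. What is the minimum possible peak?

5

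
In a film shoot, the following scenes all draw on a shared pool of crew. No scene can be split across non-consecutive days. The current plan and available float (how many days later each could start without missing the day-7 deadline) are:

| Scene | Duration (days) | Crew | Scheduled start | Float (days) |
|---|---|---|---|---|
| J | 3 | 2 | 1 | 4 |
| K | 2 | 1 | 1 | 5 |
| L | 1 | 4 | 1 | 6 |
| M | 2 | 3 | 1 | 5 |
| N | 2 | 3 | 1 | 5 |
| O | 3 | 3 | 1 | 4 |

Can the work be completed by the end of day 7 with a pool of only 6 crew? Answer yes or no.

yes

Schedule J@1, K@1, L@3, M@1, N@4, O@4: d1:6  d2:6  d3:6  d4:6  d5:6  d6:3  d7:0 — peak 6 ≤ 6.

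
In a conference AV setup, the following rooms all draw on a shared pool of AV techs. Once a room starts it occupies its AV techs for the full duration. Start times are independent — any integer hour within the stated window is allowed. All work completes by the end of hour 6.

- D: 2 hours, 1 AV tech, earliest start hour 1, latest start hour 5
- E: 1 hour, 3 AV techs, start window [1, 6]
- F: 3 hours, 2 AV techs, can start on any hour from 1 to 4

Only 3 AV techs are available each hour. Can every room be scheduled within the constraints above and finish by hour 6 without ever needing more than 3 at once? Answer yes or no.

yes

Schedule D@1, E@3, F@4: h1:1  h2:1  h3:3  h4:2  h5:2  h6:2 — peak 3 ≤ 3.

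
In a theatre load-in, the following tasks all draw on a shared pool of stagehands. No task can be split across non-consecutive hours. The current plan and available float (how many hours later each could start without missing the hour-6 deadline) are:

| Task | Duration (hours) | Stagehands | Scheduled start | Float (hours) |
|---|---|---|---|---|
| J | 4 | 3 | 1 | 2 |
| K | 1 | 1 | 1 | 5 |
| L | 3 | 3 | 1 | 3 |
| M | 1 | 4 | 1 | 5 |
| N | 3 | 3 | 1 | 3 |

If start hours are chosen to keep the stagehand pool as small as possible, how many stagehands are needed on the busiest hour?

7

Early-start (J@1, K@1, L@1, M@1, N@1) gives peak 14: h1:14  h2:9  h3:9  h4:3  h5:0  h6:0.
Shift M→5, N→4.
Schedule J@1, K@1, L@1, M@5, N@4: h1:7  h2:6  h3:6  h4:6  h5:7  h6:3 — peak 7.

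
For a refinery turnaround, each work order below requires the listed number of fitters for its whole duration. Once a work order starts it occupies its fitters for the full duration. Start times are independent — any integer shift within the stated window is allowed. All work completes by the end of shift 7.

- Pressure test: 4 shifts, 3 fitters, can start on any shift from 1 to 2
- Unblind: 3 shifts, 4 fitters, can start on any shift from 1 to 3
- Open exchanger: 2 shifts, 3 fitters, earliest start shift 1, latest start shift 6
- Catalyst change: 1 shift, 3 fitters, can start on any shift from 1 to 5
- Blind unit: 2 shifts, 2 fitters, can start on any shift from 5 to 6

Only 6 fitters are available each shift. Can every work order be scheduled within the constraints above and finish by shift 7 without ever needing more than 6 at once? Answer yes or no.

The minimum achievable peak is 7; 6 < 7, so no feasible schedule stays within the cap.

no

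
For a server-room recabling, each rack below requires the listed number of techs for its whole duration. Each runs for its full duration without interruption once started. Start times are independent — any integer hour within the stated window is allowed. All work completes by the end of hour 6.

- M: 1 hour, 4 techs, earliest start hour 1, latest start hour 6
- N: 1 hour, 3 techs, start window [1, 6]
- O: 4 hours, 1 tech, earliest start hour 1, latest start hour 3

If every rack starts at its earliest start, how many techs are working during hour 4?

1

At early start, hour 4 has: O.
Demand: 1 = 1.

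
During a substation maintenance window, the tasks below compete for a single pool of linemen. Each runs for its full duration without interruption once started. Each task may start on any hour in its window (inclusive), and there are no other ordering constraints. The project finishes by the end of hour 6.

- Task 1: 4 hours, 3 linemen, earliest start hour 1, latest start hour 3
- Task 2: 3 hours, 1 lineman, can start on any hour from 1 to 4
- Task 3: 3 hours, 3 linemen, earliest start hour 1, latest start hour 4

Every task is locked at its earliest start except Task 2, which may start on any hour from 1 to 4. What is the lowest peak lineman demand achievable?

6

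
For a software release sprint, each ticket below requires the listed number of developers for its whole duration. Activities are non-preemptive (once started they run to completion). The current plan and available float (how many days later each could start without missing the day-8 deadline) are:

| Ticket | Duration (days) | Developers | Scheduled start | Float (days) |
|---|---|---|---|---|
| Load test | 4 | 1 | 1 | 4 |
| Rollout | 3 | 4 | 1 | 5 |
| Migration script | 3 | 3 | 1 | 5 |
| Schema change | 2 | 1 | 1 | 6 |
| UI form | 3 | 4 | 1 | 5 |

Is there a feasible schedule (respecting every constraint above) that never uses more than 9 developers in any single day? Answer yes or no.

yes

Schedule Load test@1, Rollout@1, Migration script@4, Schema change@1, UI form@5: d1:6  d2:6  d3:5  d4:4  d5:7  d6:7  d7:4  d8:0 — peak 7 ≤ 9.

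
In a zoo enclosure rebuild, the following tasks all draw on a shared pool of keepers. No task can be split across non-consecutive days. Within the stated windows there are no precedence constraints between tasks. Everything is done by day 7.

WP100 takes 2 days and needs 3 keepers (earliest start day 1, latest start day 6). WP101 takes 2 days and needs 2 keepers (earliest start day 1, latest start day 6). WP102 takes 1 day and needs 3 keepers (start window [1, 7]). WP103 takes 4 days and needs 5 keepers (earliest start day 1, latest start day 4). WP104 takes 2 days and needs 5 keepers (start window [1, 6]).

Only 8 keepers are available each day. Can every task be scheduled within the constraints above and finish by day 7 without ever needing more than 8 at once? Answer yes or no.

Schedule WP100@1, WP101@3, WP102@1, WP103@2, WP104@6: d1:6  d2:8  d3:7  d4:7  d5:5  d6:5  d7:5 — peak 8 ≤ 8.

yes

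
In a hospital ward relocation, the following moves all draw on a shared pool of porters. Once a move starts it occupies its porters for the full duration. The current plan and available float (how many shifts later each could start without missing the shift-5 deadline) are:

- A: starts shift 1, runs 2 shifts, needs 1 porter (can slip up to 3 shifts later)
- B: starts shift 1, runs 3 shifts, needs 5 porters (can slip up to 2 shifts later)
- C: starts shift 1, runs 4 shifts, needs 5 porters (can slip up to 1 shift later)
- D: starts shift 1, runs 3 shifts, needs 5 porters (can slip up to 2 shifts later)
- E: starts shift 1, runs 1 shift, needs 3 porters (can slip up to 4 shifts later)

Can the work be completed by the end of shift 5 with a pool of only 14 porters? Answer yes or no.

The minimum achievable peak is 15; 14 < 15, so no feasible schedule stays within the cap.

no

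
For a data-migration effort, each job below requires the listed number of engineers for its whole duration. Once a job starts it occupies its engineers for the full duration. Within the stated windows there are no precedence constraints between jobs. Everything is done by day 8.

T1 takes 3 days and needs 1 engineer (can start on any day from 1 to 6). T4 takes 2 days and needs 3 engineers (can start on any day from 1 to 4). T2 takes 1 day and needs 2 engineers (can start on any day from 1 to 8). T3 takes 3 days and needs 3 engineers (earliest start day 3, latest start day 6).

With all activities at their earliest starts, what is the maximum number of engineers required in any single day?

6

Early-start schedule: T1@1, T4@1, T2@1, T3@3.
Load per day: day 1: 6, day 2: 4, day 3: 4, day 4: 3, day 5: 3, day 6: 0, day 7: 0, day 8: 0.
Peak is 6.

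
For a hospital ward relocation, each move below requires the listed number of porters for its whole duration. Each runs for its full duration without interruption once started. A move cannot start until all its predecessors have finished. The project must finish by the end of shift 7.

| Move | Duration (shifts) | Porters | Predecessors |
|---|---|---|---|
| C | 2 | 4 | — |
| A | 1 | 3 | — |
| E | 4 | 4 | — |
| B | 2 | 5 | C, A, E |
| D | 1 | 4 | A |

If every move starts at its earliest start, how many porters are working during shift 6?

5

At early start, shift 6 has: B.
Demand: 5 = 5.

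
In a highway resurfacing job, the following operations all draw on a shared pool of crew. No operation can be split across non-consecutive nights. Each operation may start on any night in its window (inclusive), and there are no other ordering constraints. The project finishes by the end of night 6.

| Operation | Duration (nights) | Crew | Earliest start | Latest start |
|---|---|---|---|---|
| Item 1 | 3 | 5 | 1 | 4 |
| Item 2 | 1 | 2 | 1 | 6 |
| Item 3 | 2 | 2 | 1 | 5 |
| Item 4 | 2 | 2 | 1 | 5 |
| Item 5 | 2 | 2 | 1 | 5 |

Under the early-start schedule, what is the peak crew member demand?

13

Early-start schedule: Item 1@1, Item 2@1, Item 3@1, Item 4@1, Item 5@1.
Load per night: night 1: 13, night 2: 11, night 3: 5, night 4: 0, night 5: 0, night 6: 0.
Peak is 13.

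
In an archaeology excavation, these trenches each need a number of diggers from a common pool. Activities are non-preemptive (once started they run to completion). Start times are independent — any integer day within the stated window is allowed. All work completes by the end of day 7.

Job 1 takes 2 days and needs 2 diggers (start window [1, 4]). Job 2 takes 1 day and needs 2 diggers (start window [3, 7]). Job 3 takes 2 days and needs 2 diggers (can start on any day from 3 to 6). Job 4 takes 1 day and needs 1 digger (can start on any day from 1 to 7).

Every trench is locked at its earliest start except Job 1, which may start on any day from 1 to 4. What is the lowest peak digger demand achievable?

4

Job 1@1: d1:3  d2:2  d3:4  d4:2  d5:0  d6:0  d7:0 → peak 4
Job 1@2: d1:1  d2:2  d3:6  d4:2  d5:0  d6:0  d7:0 → peak 6
Job 1@3: d1:1  d2:0  d3:6  d4:4  d5:0  d6:0  d7:0 → peak 6
Job 1@4: d1:1  d2:0  d3:4  d4:4  d5:2  d6:0  d7:0 → peak 4
Best is Job 1@1, peak 4.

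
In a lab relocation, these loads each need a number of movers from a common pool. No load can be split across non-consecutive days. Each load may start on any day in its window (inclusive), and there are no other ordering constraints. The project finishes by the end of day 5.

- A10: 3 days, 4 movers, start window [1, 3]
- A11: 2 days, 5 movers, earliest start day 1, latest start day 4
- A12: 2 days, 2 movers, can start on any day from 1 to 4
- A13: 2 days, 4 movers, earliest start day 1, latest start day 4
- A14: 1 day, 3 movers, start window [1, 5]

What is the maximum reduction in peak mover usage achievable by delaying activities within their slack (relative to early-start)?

10

Early-start peak: d1:18  d2:15  d3:4  d4:0  d5:0 ⇒ 18.
Leveled (A10@1, A11@4, A12@3, A13@1, A14@5): d1:8  d2:8  d3:6  d4:7  d5:8 ⇒ 8.
Reduction 18 − 8 = 10.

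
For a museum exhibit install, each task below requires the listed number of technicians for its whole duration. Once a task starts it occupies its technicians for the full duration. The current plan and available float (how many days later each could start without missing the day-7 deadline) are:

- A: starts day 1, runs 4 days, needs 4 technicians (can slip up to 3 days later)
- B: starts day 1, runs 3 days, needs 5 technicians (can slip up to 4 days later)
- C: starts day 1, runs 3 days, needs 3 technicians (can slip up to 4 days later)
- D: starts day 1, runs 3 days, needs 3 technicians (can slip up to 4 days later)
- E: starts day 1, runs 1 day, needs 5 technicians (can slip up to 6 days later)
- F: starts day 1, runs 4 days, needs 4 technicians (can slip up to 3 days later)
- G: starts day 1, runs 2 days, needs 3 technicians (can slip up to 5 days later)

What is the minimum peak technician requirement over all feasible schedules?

11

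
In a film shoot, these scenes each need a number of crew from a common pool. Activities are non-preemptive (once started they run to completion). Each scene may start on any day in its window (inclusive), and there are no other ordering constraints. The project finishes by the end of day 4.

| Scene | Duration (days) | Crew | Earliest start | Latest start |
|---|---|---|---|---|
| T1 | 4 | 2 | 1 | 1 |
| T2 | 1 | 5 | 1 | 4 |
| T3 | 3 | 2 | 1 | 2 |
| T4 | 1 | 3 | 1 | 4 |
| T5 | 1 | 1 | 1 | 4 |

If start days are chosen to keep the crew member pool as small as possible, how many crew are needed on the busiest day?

7

Early-start (T1@1, T2@1, T3@1, T4@1, T5@1) gives peak 13: d1:13  d2:4  d3:4  d4:2.
Shift T3→2, T4→2, T5→3.
Schedule T1@1, T2@1, T3@2, T4@2, T5@3: d1:7  d2:7  d3:5  d4:4 — peak 7.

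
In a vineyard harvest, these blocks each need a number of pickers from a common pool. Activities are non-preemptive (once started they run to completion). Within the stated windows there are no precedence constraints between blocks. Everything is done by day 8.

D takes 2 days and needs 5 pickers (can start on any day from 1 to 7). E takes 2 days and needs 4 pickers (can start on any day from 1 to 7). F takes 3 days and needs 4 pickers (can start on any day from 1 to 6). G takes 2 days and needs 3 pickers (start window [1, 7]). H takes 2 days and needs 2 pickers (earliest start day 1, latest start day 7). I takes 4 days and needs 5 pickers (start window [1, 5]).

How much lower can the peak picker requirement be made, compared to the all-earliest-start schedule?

Early-start peak: d1:23  d2:23  d3:9  d4:5  d5:0  d6:0  d7:0  d8:0 ⇒ 23.
Leveled (D@1, E@1, F@3, G@3, H@3, I@5): d1:9  d2:9  d3:9  d4:9  d5:9  d6:5  d7:5  d8:5 ⇒ 9.
Reduction 23 − 9 = 14.

14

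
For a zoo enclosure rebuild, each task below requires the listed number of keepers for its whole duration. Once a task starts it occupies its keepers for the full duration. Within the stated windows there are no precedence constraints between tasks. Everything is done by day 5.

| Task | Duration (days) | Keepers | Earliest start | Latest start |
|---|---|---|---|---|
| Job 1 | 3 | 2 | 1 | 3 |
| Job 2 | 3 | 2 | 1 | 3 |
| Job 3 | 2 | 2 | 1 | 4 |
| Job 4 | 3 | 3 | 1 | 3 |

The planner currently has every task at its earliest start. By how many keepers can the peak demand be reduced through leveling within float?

Early-start peak: d1:9  d2:9  d3:7  d4:0  d5:0 ⇒ 9.
Leveled (Job 1@1, Job 2@1, Job 3@1, Job 4@3): d1:6  d2:6  d3:7  d4:3  d5:3 ⇒ 7.
Reduction 9 − 7 = 2.

2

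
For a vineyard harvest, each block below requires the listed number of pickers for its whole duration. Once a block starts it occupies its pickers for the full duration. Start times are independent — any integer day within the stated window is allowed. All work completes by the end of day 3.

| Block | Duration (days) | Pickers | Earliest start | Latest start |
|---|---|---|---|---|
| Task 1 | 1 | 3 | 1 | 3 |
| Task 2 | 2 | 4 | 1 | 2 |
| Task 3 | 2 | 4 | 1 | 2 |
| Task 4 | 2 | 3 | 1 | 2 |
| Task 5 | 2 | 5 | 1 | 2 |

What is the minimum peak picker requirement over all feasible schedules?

16

Early-start (Task 1@1, Task 2@1, Task 3@1, Task 4@1, Task 5@1) gives peak 19: d1:19  d2:16  d3:0.
Shift Task 5→2.
Schedule Task 1@1, Task 2@1, Task 3@1, Task 4@1, Task 5@2: d1:14  d2:16  d3:5 — peak 16.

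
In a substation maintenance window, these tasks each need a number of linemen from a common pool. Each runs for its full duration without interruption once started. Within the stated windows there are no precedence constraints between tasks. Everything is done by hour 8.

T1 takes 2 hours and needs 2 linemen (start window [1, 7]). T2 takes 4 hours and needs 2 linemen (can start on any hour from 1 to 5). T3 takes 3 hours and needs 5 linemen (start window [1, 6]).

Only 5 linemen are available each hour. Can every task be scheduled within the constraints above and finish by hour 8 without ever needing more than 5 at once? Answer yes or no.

yes

Schedule T1@1, T2@1, T3@5: h1:4  h2:4  h3:2  h4:2  h5:5  h6:5  h7:5  h8:0 — peak 5 ≤ 5.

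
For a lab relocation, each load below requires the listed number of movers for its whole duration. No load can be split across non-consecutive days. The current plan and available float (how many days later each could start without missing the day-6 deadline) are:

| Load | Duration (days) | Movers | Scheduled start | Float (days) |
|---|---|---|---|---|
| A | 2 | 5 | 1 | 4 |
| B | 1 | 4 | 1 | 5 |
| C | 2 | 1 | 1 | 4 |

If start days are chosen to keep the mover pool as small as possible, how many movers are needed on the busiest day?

Early-start (A@1, B@1, C@1) gives peak 10: d1:10  d2:6  d3:0  d4:0  d5:0  d6:0.
Shift B→3, C→3.
Schedule A@1, B@3, C@3: d1:5  d2:5  d3:5  d4:1  d5:0  d6:0 — peak 5.

5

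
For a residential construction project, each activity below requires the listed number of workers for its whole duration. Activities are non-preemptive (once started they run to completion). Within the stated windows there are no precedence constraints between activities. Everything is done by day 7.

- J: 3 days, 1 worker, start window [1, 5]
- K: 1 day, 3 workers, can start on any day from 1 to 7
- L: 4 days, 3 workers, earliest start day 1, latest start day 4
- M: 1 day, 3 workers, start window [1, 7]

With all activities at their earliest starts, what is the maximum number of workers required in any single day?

10

Early-start schedule: J@1, K@1, L@1, M@1.
Load per day: day 1: 10, day 2: 4, day 3: 4, day 4: 3, day 5: 0, day 6: 0, day 7: 0.
Peak is 10.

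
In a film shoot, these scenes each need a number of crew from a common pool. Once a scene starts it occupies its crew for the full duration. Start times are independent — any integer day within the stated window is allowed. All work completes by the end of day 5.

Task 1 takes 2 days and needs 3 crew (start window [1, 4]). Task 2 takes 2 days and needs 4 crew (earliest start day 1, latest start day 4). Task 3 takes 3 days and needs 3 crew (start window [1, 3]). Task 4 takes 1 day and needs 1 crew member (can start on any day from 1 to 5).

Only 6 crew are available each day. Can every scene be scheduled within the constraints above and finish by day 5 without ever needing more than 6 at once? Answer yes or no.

yes

Schedule Task 1@1, Task 2@4, Task 3@1, Task 4@3: d1:6  d2:6  d3:4  d4:4  d5:4 — peak 6 ≤ 6.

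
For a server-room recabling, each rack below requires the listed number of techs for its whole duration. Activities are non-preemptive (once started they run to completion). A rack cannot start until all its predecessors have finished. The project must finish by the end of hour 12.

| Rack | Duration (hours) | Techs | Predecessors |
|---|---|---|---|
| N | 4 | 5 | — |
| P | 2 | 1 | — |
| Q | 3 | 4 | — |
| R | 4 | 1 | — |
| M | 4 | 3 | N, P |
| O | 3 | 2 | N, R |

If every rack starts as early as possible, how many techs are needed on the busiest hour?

Early-start schedule: N@1, P@1, Q@1, R@1, M@5, O@5.
Load per hour: hour 1: 11, hour 2: 11, hour 3: 10, hour 4: 6, hour 5: 5, hour 6: 5, hour 7: 5, hour 8: 3, hour 9: 0, hour 10: 0, hour 11: 0, hour 12: 0.
Peak is 11.

11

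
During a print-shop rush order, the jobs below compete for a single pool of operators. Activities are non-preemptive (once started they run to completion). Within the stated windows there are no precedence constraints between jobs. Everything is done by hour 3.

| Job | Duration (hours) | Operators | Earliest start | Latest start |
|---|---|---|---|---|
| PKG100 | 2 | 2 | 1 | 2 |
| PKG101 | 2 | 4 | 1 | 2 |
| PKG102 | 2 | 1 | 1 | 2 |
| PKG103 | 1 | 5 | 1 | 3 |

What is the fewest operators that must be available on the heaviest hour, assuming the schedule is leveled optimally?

7

Early-start (PKG100@1, PKG101@1, PKG102@1, PKG103@1) gives peak 12: h1:12  h2:7  h3:0.
Shift PKG103→3.
Schedule PKG100@1, PKG101@1, PKG102@1, PKG103@3: h1:7  h2:7  h3:5 — peak 7.
Total operator-hours = 19 over 3 hours ⇒ peak ≥ ⌈19/3⌉ = 7, so 7 is optimal.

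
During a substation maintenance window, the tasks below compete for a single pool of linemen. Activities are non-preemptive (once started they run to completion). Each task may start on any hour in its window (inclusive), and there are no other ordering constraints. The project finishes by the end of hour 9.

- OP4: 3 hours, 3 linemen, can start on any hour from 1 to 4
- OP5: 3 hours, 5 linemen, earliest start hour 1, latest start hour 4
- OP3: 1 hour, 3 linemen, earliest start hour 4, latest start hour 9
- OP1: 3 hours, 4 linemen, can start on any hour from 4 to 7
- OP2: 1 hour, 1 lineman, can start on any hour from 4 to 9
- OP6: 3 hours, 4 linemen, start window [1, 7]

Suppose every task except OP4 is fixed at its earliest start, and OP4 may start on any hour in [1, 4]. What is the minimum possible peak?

OP4@1: h1:12  h2:12  h3:12  h4:8  h5:4  h6:4  h7:0  h8:0  h9:0 → peak 12
OP4@2: h1:9  h2:12  h3:12  h4:11  h5:4  h6:4  h7:0  h8:0  h9:0 → peak 12
OP4@3: h1:9  h2:9  h3:12  h4:11  h5:7  h6:4  h7:0  h8:0  h9:0 → peak 12
OP4@4: h1:9  h2:9  h3:9  h4:11  h5:7  h6:7  h7:0  h8:0  h9:0 → peak 11
Best is OP4@4, peak 11.

11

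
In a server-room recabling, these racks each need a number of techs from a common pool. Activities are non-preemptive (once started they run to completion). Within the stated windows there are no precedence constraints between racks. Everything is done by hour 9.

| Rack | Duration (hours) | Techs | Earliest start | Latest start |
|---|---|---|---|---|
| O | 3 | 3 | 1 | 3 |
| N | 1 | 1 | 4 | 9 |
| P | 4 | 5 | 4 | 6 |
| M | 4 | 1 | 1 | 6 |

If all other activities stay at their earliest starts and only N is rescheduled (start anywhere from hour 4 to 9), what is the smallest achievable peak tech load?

6

N@4: h1:4  h2:4  h3:4  h4:7  h5:5  h6:5  h7:5  h8:0  h9:0 → peak 7
N@5: h1:4  h2:4  h3:4  h4:6  h5:6  h6:5  h7:5  h8:0  h9:0 → peak 6
N@6: h1:4  h2:4  h3:4  h4:6  h5:5  h6:6  h7:5  h8:0  h9:0 → peak 6
N@7: h1:4  h2:4  h3:4  h4:6  h5:5  h6:5  h7:6  h8:0  h9:0 → peak 6
N@8: h1:4  h2:4  h3:4  h4:6  h5:5  h6:5  h7:5  h8:1  h9:0 → peak 6
N@9: h1:4  h2:4  h3:4  h4:6  h5:5  h6:5  h7:5  h8:0  h9:1 → peak 6
Best is N@5, peak 6.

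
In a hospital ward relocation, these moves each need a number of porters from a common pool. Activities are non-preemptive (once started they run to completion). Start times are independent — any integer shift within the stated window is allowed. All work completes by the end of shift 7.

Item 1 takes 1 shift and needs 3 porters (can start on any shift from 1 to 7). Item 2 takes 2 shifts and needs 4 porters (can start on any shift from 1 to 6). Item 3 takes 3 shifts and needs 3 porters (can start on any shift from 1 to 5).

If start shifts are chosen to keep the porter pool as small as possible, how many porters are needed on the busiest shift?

4

Early-start (Item 1@1, Item 2@1, Item 3@1) gives peak 10: s1:10  s2:7  s3:3  s4:0  s5:0  s6:0  s7:0.
Shift Item 2→2, Item 3→4.
Schedule Item 1@1, Item 2@2, Item 3@4: s1:3  s2:4  s3:4  s4:3  s5:3  s6:3  s7:0 — peak 4.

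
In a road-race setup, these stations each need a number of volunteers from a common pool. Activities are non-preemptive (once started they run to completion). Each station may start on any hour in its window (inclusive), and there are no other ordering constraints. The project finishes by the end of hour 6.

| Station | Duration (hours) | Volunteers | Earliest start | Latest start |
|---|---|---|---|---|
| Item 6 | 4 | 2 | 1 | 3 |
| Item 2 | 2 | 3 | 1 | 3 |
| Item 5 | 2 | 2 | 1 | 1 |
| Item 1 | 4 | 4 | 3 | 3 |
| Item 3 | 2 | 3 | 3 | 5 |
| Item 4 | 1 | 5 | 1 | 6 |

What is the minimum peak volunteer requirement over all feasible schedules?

Early-start (Item 6@1, Item 2@1, Item 5@1, Item 1@3, Item 3@3, Item 4@1) gives peak 12: h1:12  h2:7  h3:9  h4:9  h5:4  h6:4.
Shift Item 4→5.
Schedule Item 6@1, Item 2@1, Item 5@1, Item 1@3, Item 3@3, Item 4@5: h1:7  h2:7  h3:9  h4:9  h5:9  h6:4 — peak 9.

9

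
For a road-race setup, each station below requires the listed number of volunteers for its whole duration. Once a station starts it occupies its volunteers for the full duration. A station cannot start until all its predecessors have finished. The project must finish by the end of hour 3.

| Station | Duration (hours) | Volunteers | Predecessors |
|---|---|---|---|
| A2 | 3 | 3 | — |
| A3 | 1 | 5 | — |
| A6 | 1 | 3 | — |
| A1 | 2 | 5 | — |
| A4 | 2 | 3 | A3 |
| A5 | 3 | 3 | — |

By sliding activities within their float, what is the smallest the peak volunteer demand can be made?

14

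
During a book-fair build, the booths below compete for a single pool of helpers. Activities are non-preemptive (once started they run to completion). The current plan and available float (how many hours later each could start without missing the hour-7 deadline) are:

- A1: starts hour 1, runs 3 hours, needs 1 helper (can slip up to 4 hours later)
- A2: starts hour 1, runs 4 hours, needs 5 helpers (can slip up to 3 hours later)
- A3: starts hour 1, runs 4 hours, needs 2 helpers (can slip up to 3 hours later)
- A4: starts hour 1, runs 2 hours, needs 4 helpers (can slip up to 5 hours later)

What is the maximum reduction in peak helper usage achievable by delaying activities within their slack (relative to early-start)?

5

Early-start peak: h1:12  h2:12  h3:8  h4:7  h5:0  h6:0  h7:0 ⇒ 12.
Leveled (A1@1, A2@1, A3@4, A4@5): h1:6  h2:6  h3:6  h4:7  h5:6  h6:6  h7:2 ⇒ 7.
Reduction 12 − 7 = 5.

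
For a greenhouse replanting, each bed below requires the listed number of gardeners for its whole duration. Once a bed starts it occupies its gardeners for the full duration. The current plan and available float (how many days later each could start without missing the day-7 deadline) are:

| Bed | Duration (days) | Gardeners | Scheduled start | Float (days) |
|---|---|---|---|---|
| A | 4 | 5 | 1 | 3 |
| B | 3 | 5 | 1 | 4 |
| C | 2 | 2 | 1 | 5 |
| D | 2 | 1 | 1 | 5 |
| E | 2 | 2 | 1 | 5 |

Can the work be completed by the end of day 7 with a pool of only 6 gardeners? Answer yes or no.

Total gardener-days = 45; over 7 days the average is 45/7 > 6, so some day must exceed 6.

no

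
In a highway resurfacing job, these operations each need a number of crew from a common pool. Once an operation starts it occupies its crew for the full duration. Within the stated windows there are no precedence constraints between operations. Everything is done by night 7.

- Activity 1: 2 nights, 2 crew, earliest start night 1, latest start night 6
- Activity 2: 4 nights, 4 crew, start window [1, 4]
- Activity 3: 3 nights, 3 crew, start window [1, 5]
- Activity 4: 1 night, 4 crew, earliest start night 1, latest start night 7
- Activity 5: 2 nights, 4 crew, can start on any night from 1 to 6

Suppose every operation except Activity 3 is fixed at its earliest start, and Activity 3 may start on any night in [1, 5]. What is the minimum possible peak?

14

Activity 3@1: n1:17  n2:13  n3:7  n4:4  n5:0  n6:0  n7:0 → peak 17
Activity 3@2: n1:14  n2:13  n3:7  n4:7  n5:0  n6:0  n7:0 → peak 14
Activity 3@3: n1:14  n2:10  n3:7  n4:7  n5:3  n6:0  n7:0 → peak 14
Activity 3@4: n1:14  n2:10  n3:4  n4:7  n5:3  n6:3  n7:0 → peak 14
Activity 3@5: n1:14  n2:10  n3:4  n4:4  n5:3  n6:3  n7:3 → peak 14
Best is Activity 3@2, peak 14.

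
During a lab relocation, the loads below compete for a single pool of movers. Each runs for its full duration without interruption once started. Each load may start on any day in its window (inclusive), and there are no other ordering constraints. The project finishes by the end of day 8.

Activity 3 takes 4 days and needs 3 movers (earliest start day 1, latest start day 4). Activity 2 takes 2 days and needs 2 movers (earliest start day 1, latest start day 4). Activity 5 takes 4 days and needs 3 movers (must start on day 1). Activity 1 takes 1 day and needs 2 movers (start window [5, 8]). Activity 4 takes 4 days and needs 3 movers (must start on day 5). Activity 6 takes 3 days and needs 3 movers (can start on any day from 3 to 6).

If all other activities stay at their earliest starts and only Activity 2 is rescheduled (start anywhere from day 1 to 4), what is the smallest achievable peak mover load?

9

Activity 2@1: d1:8  d2:8  d3:9  d4:9  d5:8  d6:3  d7:3  d8:3 → peak 9
Activity 2@2: d1:6  d2:8  d3:11  d4:9  d5:8  d6:3  d7:3  d8:3 → peak 11
Activity 2@3: d1:6  d2:6  d3:11  d4:11  d5:8  d6:3  d7:3  d8:3 → peak 11
Activity 2@4: d1:6  d2:6  d3:9  d4:11  d5:10  d6:3  d7:3  d8:3 → peak 11
Best is Activity 2@1, peak 9.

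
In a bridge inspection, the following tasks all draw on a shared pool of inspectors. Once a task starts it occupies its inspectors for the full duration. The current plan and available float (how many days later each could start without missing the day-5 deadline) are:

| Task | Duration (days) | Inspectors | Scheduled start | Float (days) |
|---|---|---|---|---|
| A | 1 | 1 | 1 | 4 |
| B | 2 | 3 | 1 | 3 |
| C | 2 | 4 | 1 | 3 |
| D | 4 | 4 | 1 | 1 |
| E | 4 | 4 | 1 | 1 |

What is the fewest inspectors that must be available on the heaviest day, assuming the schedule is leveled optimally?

12

Early-start (A@1, B@1, C@1, D@1, E@1) gives peak 16: d1:16  d2:15  d3:8  d4:8  d5:0.
Shift C→3.
Schedule A@1, B@1, C@3, D@1, E@1: d1:12  d2:11  d3:12  d4:12  d5:0 — peak 12.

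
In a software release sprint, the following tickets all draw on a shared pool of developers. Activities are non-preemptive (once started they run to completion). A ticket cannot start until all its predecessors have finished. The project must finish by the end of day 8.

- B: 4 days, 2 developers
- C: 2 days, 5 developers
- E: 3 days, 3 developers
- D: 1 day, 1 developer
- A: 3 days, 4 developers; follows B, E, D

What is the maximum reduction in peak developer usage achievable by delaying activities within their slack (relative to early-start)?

4

Early-start peak: d1:11  d2:10  d3:5  d4:2  d5:4  d6:4  d7:4  d8:0 ⇒ 11.
Leveled (B@1, C@1, E@3, D@3, A@6): d1:7  d2:7  d3:6  d4:5  d5:3  d6:4  d7:4  d8:4 ⇒ 7.
Reduction 11 − 7 = 4.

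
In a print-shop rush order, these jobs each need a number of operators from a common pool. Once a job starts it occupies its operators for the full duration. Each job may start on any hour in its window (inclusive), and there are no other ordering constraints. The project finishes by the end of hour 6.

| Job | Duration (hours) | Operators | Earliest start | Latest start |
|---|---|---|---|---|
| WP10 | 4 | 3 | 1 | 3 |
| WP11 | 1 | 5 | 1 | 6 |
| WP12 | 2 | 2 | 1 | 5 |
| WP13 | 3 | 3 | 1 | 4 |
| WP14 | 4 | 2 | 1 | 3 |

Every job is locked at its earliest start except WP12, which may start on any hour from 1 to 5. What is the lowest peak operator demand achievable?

WP12@1: h1:15  h2:10  h3:8  h4:5  h5:0  h6:0 → peak 15
WP12@2: h1:13  h2:10  h3:10  h4:5  h5:0  h6:0 → peak 13
WP12@3: h1:13  h2:8  h3:10  h4:7  h5:0  h6:0 → peak 13
WP12@4: h1:13  h2:8  h3:8  h4:7  h5:2  h6:0 → peak 13
WP12@5: h1:13  h2:8  h3:8  h4:5  h5:2  h6:2 → peak 13
Best is WP12@2, peak 13.

13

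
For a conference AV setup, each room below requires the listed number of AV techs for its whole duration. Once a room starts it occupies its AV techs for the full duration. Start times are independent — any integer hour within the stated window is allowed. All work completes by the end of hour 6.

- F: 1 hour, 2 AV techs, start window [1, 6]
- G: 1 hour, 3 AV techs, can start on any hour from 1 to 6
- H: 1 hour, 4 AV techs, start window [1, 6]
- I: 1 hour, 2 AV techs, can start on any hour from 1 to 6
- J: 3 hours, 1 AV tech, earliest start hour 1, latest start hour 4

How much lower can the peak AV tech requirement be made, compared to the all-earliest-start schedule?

Early-start peak: h1:12  h2:1  h3:1  h4:0  h5:0  h6:0 ⇒ 12.
Leveled (F@1, G@2, H@3, I@1, J@4): h1:4  h2:3  h3:4  h4:1  h5:1  h6:1 ⇒ 4.
Reduction 12 − 4 = 8.

8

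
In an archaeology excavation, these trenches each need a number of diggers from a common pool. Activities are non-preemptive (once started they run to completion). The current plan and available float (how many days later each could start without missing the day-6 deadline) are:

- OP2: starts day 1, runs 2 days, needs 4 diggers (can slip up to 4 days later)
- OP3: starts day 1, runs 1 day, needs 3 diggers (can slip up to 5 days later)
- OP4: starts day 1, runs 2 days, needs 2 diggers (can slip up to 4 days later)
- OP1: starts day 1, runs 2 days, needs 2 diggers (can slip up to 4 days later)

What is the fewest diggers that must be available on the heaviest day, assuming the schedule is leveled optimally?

Early-start (OP2@1, OP3@1, OP4@1, OP1@1) gives peak 11: d1:11  d2:8  d3:0  d4:0  d5:0  d6:0.
Shift OP3→3, OP4→4, OP1→4.
Schedule OP2@1, OP3@3, OP4@4, OP1@4: d1:4  d2:4  d3:3  d4:4  d5:4  d6:0 — peak 4.
Total digger-days = 19 over 6 days ⇒ peak ≥ ⌈19/6⌉ = 4, so 4 is optimal.

4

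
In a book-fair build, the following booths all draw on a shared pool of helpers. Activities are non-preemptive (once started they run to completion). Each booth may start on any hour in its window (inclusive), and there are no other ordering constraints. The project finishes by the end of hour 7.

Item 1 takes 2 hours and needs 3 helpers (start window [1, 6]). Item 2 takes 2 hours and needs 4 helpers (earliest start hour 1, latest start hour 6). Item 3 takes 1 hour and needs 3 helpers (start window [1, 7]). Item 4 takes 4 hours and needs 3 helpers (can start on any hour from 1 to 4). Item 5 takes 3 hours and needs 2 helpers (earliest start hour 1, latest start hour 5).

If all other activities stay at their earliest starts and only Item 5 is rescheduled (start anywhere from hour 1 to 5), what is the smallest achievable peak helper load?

Item 5@1: h1:15  h2:12  h3:5  h4:3  h5:0  h6:0  h7:0 → peak 15
Item 5@2: h1:13  h2:12  h3:5  h4:5  h5:0  h6:0  h7:0 → peak 13
Item 5@3: h1:13  h2:10  h3:5  h4:5  h5:2  h6:0  h7:0 → peak 13
Item 5@4: h1:13  h2:10  h3:3  h4:5  h5:2  h6:2  h7:0 → peak 13
Item 5@5: h1:13  h2:10  h3:3  h4:3  h5:2  h6:2  h7:2 → peak 13
Best is Item 5@2, peak 13.

13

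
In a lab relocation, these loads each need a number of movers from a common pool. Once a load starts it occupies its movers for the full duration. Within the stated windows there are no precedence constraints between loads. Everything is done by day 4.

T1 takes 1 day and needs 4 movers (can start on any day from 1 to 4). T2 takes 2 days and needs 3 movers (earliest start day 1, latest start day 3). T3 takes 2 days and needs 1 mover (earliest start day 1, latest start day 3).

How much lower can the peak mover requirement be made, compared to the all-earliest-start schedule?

4

Early-start peak: d1:8  d2:4  d3:0  d4:0 ⇒ 8.
Leveled (T1@1, T2@2, T3@2): d1:4  d2:4  d3:4  d4:0 ⇒ 4.
Reduction 8 − 4 = 4.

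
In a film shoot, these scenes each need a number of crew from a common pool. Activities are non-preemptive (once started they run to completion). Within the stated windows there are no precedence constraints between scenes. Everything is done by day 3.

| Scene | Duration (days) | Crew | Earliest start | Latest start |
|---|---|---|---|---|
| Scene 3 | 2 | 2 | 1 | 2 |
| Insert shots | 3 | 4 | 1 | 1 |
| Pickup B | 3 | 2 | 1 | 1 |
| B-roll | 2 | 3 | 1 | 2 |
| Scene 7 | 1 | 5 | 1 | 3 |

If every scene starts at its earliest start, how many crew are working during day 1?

At early start, day 1 has: Scene 3, Insert shots, Pickup B, B-roll, Scene 7.
Demand: 2 + 4 + 2 + 3 + 5 = 16.

16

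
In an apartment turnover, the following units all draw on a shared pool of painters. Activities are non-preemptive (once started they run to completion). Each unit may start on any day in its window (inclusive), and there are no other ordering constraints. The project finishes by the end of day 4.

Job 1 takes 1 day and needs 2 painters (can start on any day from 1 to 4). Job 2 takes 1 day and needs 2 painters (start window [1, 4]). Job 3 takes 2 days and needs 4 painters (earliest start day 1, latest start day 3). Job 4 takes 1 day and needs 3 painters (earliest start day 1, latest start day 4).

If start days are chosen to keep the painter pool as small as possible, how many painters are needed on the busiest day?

4

Early-start (Job 1@1, Job 2@1, Job 3@1, Job 4@1) gives peak 11: d1:11  d2:4  d3:0  d4:0.
Shift Job 3→2, Job 4→4.
Schedule Job 1@1, Job 2@1, Job 3@2, Job 4@4: d1:4  d2:4  d3:4  d4:3 — peak 4.
Total painter-days = 15 over 4 days ⇒ peak ≥ ⌈15/4⌉ = 4, so 4 is optimal.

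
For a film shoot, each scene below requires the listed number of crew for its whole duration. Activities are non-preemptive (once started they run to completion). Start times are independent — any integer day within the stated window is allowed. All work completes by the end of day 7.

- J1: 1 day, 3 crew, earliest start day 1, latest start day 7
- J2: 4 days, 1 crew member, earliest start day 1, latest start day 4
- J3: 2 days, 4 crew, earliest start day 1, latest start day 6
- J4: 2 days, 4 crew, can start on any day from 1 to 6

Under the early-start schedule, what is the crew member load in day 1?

12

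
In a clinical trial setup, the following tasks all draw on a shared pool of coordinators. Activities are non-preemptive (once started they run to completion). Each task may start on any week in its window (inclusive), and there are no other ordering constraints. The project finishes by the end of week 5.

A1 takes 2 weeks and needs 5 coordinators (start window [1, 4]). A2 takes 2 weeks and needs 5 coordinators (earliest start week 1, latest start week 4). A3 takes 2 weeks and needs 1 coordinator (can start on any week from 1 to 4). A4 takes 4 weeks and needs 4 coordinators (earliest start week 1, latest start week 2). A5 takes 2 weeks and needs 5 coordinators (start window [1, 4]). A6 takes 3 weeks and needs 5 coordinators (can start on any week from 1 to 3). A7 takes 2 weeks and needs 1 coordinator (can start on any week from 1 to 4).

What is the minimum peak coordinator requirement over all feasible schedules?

15

Early-start (A1@1, A2@1, A3@1, A4@1, A5@1, A6@1, A7@1) gives peak 26: w1:26  w2:26  w3:9  w4:4  w5:0.
Shift A5→3, A6→3, A7→3.
Schedule A1@1, A2@1, A3@1, A4@1, A5@3, A6@3, A7@3: w1:15  w2:15  w3:15  w4:15  w5:5 — peak 15.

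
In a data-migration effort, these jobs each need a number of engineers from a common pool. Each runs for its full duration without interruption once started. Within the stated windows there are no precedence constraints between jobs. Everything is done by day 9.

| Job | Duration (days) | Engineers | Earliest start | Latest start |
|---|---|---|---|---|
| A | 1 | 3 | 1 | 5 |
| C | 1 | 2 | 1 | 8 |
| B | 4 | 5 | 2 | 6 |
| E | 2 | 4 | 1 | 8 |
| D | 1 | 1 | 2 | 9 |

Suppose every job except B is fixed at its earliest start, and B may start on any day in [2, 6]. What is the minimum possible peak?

B@2: d1:9  d2:10  d3:5  d4:5  d5:5  d6:0  d7:0  d8:0  d9:0 → peak 10
B@3: d1:9  d2:5  d3:5  d4:5  d5:5  d6:5  d7:0  d8:0  d9:0 → peak 9
B@4: d1:9  d2:5  d3:0  d4:5  d5:5  d6:5  d7:5  d8:0  d9:0 → peak 9
B@5: d1:9  d2:5  d3:0  d4:0  d5:5  d6:5  d7:5  d8:5  d9:0 → peak 9
B@6: d1:9  d2:5  d3:0  d4:0  d5:0  d6:5  d7:5  d8:5  d9:5 → peak 9
Best is B@3, peak 9.

9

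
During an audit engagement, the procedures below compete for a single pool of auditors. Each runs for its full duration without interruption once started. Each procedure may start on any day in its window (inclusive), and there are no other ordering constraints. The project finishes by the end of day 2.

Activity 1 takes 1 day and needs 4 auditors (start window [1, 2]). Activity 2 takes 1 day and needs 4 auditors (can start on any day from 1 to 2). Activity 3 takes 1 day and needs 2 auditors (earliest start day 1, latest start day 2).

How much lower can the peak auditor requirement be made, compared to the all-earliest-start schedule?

Early-start peak: d1:10  d2:0 ⇒ 10.
Leveled (Activity 1@1, Activity 2@2, Activity 3@1): d1:6  d2:4 ⇒ 6.
Reduction 10 − 6 = 4.

4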